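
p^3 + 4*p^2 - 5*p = p*(p - 1)*(p + 5)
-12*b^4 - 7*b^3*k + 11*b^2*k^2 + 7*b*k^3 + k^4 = (-b + k)*(b + k)*(3*b + k)*(4*b + k)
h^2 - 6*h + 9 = (h - 3)^2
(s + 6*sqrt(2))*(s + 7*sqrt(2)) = s^2 + 13*sqrt(2)*s + 84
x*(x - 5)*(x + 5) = x^3 - 25*x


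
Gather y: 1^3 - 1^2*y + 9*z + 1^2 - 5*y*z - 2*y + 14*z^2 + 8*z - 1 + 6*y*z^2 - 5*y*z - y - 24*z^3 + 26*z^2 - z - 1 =y*(6*z^2 - 10*z - 4) - 24*z^3 + 40*z^2 + 16*z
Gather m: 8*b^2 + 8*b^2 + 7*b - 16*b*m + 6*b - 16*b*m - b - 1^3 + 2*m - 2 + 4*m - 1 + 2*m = 16*b^2 + 12*b + m*(8 - 32*b) - 4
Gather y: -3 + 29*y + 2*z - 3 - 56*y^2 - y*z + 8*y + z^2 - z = -56*y^2 + y*(37 - z) + z^2 + z - 6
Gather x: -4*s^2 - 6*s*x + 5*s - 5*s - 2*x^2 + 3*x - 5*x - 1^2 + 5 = -4*s^2 - 2*x^2 + x*(-6*s - 2) + 4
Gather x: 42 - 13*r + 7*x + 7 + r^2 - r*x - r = r^2 - 14*r + x*(7 - r) + 49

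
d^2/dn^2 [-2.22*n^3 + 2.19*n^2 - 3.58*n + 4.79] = 4.38 - 13.32*n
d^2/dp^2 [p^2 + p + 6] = 2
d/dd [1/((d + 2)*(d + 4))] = 2*(-d - 3)/(d^4 + 12*d^3 + 52*d^2 + 96*d + 64)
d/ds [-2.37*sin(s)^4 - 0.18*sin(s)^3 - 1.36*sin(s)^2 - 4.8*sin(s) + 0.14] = (-9.83*sin(s) + 2.37*sin(3*s) + 0.27*cos(2*s) - 5.07)*cos(s)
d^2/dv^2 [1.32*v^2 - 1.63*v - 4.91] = 2.64000000000000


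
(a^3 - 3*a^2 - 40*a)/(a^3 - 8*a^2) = (a + 5)/a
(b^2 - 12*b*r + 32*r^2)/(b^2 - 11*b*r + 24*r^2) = (-b + 4*r)/(-b + 3*r)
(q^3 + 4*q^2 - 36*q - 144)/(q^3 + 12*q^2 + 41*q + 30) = (q^2 - 2*q - 24)/(q^2 + 6*q + 5)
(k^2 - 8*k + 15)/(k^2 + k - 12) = (k - 5)/(k + 4)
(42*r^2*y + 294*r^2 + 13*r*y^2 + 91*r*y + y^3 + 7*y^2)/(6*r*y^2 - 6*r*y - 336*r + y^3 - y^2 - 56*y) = (7*r + y)/(y - 8)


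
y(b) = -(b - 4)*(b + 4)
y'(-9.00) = 18.00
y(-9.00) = -65.00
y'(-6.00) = 12.00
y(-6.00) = -20.00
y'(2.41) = -4.82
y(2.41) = 10.19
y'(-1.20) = 2.40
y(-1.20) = 14.56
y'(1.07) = -2.14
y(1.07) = 14.86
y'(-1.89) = 3.78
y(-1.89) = 12.43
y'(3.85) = -7.70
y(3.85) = 1.18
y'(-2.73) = 5.46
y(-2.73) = 8.55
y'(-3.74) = 7.48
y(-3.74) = 2.01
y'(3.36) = -6.72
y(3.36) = 4.71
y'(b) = -2*b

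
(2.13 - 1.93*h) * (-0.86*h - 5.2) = 1.6598*h^2 + 8.2042*h - 11.076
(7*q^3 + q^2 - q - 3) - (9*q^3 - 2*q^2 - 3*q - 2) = -2*q^3 + 3*q^2 + 2*q - 1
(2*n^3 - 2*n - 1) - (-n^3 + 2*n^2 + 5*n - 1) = 3*n^3 - 2*n^2 - 7*n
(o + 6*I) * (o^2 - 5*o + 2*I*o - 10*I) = o^3 - 5*o^2 + 8*I*o^2 - 12*o - 40*I*o + 60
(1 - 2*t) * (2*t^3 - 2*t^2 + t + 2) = -4*t^4 + 6*t^3 - 4*t^2 - 3*t + 2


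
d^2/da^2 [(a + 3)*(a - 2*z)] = 2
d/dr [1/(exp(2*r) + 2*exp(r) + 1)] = -2*(exp(r) + 1)*exp(r)/(exp(2*r) + 2*exp(r) + 1)^2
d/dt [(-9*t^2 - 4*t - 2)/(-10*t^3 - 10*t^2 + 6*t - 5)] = 2*(-45*t^4 - 40*t^3 - 77*t^2 + 25*t + 16)/(100*t^6 + 200*t^5 - 20*t^4 - 20*t^3 + 136*t^2 - 60*t + 25)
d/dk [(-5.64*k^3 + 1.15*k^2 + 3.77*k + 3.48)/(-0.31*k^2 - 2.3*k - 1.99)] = (1.7484*k^4 + 25.944*k^3 + 32.1945*k^2 - 2.4194*k + 0.5017)/(0.0961*k^4 + 1.426*k^3 + 6.5238*k^2 + 9.154*k + 3.9601)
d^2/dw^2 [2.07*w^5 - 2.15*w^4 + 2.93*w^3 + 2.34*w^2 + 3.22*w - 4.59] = 41.4*w^3 - 25.8*w^2 + 17.58*w + 4.68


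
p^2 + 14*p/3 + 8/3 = (p + 2/3)*(p + 4)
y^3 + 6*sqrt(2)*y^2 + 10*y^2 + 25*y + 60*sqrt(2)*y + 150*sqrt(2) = (y + 5)^2*(y + 6*sqrt(2))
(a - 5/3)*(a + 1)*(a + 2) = a^3 + 4*a^2/3 - 3*a - 10/3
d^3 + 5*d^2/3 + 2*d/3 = d*(d + 2/3)*(d + 1)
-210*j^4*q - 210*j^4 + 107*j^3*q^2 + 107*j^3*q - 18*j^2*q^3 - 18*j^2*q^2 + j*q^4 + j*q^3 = (-7*j + q)*(-6*j + q)*(-5*j + q)*(j*q + j)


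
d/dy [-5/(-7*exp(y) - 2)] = -35*exp(y)/(7*exp(y) + 2)^2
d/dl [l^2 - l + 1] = 2*l - 1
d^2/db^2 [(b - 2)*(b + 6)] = 2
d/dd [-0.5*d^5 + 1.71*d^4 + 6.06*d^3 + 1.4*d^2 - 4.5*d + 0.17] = -2.5*d^4 + 6.84*d^3 + 18.18*d^2 + 2.8*d - 4.5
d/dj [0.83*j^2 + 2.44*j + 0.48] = 1.66*j + 2.44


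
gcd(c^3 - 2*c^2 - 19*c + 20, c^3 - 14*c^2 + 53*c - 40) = c^2 - 6*c + 5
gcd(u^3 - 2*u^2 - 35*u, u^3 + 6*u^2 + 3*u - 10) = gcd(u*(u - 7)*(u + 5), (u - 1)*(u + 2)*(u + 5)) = u + 5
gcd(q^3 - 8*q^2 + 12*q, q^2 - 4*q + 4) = q - 2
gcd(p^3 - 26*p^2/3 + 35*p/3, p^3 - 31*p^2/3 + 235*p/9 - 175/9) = p^2 - 26*p/3 + 35/3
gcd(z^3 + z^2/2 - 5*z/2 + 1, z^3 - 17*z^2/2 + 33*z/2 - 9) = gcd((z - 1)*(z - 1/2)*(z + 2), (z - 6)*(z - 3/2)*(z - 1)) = z - 1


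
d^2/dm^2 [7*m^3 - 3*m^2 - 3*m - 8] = 42*m - 6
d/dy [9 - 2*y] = -2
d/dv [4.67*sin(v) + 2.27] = 4.67*cos(v)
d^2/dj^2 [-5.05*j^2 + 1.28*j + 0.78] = -10.1000000000000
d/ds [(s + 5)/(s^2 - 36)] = (s^2 - 2*s*(s + 5) - 36)/(s^2 - 36)^2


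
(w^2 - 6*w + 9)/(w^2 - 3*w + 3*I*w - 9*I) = (w - 3)/(w + 3*I)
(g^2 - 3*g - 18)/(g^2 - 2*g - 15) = (g - 6)/(g - 5)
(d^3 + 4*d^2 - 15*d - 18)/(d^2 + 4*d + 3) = (d^2 + 3*d - 18)/(d + 3)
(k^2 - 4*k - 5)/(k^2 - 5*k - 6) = (k - 5)/(k - 6)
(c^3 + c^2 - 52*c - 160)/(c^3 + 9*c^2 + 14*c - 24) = (c^2 - 3*c - 40)/(c^2 + 5*c - 6)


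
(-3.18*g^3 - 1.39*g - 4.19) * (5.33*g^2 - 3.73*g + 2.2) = -16.9494*g^5 + 11.8614*g^4 - 14.4047*g^3 - 17.148*g^2 + 12.5707*g - 9.218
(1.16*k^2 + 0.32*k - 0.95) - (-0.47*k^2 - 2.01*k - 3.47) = 1.63*k^2 + 2.33*k + 2.52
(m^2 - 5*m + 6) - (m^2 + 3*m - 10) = 16 - 8*m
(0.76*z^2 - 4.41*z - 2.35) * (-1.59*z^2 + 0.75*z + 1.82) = -1.2084*z^4 + 7.5819*z^3 + 1.8122*z^2 - 9.7887*z - 4.277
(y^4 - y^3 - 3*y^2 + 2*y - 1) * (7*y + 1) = 7*y^5 - 6*y^4 - 22*y^3 + 11*y^2 - 5*y - 1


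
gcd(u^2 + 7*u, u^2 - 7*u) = u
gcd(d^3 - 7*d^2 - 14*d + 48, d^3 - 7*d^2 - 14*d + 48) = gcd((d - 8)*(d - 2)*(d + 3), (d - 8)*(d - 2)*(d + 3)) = d^3 - 7*d^2 - 14*d + 48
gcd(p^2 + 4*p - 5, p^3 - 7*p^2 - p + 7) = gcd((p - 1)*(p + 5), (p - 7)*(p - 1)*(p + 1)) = p - 1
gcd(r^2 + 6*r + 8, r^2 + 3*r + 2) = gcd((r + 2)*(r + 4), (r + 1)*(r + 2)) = r + 2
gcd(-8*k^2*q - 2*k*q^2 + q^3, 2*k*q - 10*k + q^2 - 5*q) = 2*k + q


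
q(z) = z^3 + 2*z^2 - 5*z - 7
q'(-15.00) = 610.00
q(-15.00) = -2857.00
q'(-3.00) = 10.00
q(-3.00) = -1.00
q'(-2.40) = 2.68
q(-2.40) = 2.70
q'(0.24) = -3.87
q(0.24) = -8.07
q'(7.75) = 206.19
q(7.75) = 539.86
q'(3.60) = 48.28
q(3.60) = 47.58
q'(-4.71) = 42.71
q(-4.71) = -43.57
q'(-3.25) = 13.69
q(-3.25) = -3.95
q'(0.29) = -3.59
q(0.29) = -8.26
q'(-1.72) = -3.00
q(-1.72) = 2.43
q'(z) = 3*z^2 + 4*z - 5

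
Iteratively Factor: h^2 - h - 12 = (h - 4)*(h + 3)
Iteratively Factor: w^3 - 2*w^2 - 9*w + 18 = (w - 3)*(w^2 + w - 6) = (w - 3)*(w + 3)*(w - 2)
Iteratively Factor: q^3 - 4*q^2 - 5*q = (q - 5)*(q^2 + q) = q*(q - 5)*(q + 1)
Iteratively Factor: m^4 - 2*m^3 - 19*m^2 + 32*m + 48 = (m - 4)*(m^3 + 2*m^2 - 11*m - 12) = (m - 4)*(m + 1)*(m^2 + m - 12) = (m - 4)*(m + 1)*(m + 4)*(m - 3)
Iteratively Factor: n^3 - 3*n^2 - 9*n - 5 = (n + 1)*(n^2 - 4*n - 5) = (n - 5)*(n + 1)*(n + 1)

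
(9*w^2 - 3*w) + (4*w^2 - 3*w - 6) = 13*w^2 - 6*w - 6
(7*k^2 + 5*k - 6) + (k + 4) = 7*k^2 + 6*k - 2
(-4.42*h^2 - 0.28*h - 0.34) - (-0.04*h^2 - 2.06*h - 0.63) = -4.38*h^2 + 1.78*h + 0.29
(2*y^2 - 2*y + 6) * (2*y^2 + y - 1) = 4*y^4 - 2*y^3 + 8*y^2 + 8*y - 6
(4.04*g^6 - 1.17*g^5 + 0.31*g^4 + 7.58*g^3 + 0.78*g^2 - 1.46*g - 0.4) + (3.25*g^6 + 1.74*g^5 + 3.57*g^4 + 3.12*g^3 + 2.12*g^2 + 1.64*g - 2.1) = 7.29*g^6 + 0.57*g^5 + 3.88*g^4 + 10.7*g^3 + 2.9*g^2 + 0.18*g - 2.5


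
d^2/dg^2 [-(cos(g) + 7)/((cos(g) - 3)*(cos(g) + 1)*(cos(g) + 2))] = (148*(1 - cos(g)^2)^2 - 84*sin(g)^6 + 4*cos(g)^7 - 21*cos(g)^6 + 22*cos(g)^5 + 364*cos(g)^3 + 567*cos(g)^2 - 510*cos(g) - 666)/((cos(g) - 3)^3*(cos(g) + 1)^3*(cos(g) + 2)^3)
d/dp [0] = 0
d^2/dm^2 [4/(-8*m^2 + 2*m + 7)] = 32*(-16*m^2 + 4*m + (8*m - 1)^2 + 14)/(-8*m^2 + 2*m + 7)^3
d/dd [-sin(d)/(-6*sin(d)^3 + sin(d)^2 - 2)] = (-12*sin(d)^3 + sin(d)^2 + 2)*cos(d)/(6*sin(d)^3 - sin(d)^2 + 2)^2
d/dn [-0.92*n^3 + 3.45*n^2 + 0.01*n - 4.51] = -2.76*n^2 + 6.9*n + 0.01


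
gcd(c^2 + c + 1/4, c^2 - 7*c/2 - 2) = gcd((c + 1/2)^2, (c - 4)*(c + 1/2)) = c + 1/2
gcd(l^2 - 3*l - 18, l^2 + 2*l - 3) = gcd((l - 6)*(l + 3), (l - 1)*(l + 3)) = l + 3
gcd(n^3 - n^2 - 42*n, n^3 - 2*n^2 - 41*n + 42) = n^2 - n - 42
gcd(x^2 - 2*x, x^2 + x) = x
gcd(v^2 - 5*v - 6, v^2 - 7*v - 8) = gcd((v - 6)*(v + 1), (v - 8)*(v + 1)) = v + 1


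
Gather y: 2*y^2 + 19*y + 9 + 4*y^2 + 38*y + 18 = 6*y^2 + 57*y + 27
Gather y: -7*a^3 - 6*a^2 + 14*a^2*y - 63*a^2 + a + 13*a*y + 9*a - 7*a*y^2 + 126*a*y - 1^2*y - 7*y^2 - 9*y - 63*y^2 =-7*a^3 - 69*a^2 + 10*a + y^2*(-7*a - 70) + y*(14*a^2 + 139*a - 10)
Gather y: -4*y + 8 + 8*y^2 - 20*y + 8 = 8*y^2 - 24*y + 16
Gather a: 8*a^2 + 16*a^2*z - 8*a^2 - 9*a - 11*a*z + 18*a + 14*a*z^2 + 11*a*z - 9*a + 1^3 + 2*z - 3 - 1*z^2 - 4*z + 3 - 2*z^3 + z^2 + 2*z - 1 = 16*a^2*z + 14*a*z^2 - 2*z^3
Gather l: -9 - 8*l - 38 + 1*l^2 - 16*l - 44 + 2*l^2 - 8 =3*l^2 - 24*l - 99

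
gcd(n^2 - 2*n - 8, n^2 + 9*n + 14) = n + 2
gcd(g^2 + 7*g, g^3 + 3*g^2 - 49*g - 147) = g + 7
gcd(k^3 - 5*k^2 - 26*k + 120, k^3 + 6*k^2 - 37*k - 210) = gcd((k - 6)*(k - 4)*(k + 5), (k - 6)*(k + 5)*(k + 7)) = k^2 - k - 30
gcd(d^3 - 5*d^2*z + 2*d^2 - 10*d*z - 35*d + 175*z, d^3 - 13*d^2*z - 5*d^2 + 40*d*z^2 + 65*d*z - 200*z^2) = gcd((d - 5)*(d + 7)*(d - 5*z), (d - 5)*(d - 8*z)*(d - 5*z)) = -d^2 + 5*d*z + 5*d - 25*z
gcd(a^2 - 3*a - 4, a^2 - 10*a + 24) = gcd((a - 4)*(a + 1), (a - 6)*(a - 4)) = a - 4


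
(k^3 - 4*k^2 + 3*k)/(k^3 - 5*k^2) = (k^2 - 4*k + 3)/(k*(k - 5))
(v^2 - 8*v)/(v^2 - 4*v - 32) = v/(v + 4)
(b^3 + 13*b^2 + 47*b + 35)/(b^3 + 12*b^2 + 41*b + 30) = (b + 7)/(b + 6)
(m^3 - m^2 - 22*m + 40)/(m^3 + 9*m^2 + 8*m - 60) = (m - 4)/(m + 6)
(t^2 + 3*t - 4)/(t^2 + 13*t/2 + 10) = 2*(t - 1)/(2*t + 5)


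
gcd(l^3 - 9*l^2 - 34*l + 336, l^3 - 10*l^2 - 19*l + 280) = l^2 - 15*l + 56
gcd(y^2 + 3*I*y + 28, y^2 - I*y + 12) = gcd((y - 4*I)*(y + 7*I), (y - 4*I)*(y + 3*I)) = y - 4*I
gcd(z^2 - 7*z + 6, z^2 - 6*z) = z - 6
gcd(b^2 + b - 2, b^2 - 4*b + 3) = b - 1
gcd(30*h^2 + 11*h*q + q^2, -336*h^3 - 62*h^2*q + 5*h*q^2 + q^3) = 6*h + q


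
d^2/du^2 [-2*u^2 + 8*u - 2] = -4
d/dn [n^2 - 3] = 2*n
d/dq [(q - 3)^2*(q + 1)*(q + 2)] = 4*q^3 - 9*q^2 - 14*q + 15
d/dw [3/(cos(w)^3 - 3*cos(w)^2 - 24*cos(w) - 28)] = 9*(cos(w) - 4)*sin(w)/((cos(w) - 7)^2*(cos(w) + 2)^3)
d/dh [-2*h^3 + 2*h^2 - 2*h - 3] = -6*h^2 + 4*h - 2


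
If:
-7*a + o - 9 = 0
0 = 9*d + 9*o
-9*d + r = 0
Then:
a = -r/63 - 9/7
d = r/9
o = -r/9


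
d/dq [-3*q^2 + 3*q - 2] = 3 - 6*q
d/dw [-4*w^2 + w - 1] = 1 - 8*w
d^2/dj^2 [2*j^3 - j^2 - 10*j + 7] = 12*j - 2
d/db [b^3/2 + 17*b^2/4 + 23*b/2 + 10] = 3*b^2/2 + 17*b/2 + 23/2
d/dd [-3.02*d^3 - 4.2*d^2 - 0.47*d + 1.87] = -9.06*d^2 - 8.4*d - 0.47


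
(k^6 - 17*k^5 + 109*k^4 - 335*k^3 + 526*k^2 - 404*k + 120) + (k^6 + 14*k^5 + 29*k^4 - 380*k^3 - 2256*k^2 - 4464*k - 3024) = 2*k^6 - 3*k^5 + 138*k^4 - 715*k^3 - 1730*k^2 - 4868*k - 2904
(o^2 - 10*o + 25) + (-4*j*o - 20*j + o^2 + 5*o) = -4*j*o - 20*j + 2*o^2 - 5*o + 25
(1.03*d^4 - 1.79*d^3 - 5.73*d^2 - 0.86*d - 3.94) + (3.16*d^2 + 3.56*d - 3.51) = 1.03*d^4 - 1.79*d^3 - 2.57*d^2 + 2.7*d - 7.45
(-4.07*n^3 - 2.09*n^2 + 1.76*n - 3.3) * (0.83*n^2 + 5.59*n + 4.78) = -3.3781*n^5 - 24.486*n^4 - 29.6769*n^3 - 2.8908*n^2 - 10.0342*n - 15.774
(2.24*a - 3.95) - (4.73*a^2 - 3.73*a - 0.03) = -4.73*a^2 + 5.97*a - 3.92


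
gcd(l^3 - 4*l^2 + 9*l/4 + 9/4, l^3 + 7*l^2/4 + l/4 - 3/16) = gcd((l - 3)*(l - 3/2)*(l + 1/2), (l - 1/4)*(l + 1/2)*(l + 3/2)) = l + 1/2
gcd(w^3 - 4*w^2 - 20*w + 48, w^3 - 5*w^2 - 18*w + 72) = w^2 - 2*w - 24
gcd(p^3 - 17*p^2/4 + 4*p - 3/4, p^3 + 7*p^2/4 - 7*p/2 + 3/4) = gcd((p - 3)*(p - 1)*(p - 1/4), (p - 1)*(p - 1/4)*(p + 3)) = p^2 - 5*p/4 + 1/4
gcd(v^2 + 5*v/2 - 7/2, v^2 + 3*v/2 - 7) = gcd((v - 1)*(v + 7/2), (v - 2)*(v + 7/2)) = v + 7/2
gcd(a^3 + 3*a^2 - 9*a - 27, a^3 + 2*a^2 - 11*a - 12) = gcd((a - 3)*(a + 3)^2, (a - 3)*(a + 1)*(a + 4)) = a - 3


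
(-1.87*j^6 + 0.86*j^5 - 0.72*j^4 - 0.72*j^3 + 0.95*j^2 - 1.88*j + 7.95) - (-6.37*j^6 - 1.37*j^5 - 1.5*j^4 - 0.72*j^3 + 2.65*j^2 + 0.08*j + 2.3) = 4.5*j^6 + 2.23*j^5 + 0.78*j^4 - 1.7*j^2 - 1.96*j + 5.65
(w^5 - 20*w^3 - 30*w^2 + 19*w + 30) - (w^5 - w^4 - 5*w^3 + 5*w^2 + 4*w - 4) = w^4 - 15*w^3 - 35*w^2 + 15*w + 34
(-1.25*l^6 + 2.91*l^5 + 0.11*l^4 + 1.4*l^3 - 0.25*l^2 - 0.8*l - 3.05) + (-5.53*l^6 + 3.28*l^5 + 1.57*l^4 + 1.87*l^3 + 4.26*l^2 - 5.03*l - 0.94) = -6.78*l^6 + 6.19*l^5 + 1.68*l^4 + 3.27*l^3 + 4.01*l^2 - 5.83*l - 3.99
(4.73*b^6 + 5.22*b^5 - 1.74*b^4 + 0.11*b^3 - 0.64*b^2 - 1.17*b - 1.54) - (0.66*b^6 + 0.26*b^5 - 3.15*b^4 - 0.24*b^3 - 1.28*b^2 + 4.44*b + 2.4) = 4.07*b^6 + 4.96*b^5 + 1.41*b^4 + 0.35*b^3 + 0.64*b^2 - 5.61*b - 3.94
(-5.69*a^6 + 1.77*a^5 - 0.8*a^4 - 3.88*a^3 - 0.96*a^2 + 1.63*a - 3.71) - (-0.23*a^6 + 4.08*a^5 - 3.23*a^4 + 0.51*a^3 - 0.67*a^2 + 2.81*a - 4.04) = -5.46*a^6 - 2.31*a^5 + 2.43*a^4 - 4.39*a^3 - 0.29*a^2 - 1.18*a + 0.33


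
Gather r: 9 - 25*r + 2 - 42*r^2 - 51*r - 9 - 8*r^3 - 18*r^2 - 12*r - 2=-8*r^3 - 60*r^2 - 88*r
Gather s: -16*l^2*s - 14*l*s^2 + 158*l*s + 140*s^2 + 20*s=s^2*(140 - 14*l) + s*(-16*l^2 + 158*l + 20)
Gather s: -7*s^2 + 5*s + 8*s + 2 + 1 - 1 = -7*s^2 + 13*s + 2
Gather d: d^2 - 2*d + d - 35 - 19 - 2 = d^2 - d - 56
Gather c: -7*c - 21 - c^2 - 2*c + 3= -c^2 - 9*c - 18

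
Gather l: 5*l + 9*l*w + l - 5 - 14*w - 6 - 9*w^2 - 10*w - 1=l*(9*w + 6) - 9*w^2 - 24*w - 12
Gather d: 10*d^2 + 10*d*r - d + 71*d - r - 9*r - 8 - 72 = 10*d^2 + d*(10*r + 70) - 10*r - 80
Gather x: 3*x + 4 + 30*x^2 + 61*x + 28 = 30*x^2 + 64*x + 32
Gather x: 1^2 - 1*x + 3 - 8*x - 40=-9*x - 36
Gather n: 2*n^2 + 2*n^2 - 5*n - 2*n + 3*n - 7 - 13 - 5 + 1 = 4*n^2 - 4*n - 24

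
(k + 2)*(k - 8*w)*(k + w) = k^3 - 7*k^2*w + 2*k^2 - 8*k*w^2 - 14*k*w - 16*w^2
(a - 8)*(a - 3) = a^2 - 11*a + 24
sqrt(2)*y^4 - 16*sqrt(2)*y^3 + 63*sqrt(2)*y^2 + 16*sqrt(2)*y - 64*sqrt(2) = (y - 8)^2*(y - 1)*(sqrt(2)*y + sqrt(2))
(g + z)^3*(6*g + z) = 6*g^4 + 19*g^3*z + 21*g^2*z^2 + 9*g*z^3 + z^4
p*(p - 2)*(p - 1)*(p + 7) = p^4 + 4*p^3 - 19*p^2 + 14*p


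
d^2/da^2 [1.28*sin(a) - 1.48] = -1.28*sin(a)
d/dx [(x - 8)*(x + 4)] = 2*x - 4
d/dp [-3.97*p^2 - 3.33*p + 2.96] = -7.94*p - 3.33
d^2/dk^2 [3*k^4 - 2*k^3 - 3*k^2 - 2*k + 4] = 36*k^2 - 12*k - 6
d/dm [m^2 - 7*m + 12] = 2*m - 7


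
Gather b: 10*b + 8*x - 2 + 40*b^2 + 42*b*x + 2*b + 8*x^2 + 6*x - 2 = 40*b^2 + b*(42*x + 12) + 8*x^2 + 14*x - 4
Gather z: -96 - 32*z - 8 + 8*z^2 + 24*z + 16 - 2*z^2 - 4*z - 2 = 6*z^2 - 12*z - 90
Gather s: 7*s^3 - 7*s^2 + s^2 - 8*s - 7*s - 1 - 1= 7*s^3 - 6*s^2 - 15*s - 2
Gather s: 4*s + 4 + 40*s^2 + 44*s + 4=40*s^2 + 48*s + 8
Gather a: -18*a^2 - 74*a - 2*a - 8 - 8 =-18*a^2 - 76*a - 16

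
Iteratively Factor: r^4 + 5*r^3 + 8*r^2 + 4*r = (r)*(r^3 + 5*r^2 + 8*r + 4) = r*(r + 1)*(r^2 + 4*r + 4) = r*(r + 1)*(r + 2)*(r + 2)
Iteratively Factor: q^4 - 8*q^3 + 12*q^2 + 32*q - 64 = (q + 2)*(q^3 - 10*q^2 + 32*q - 32) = (q - 4)*(q + 2)*(q^2 - 6*q + 8) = (q - 4)^2*(q + 2)*(q - 2)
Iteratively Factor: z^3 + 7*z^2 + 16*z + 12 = (z + 2)*(z^2 + 5*z + 6) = (z + 2)*(z + 3)*(z + 2)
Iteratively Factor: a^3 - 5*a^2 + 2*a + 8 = (a + 1)*(a^2 - 6*a + 8) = (a - 4)*(a + 1)*(a - 2)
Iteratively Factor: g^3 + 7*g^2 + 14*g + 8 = (g + 4)*(g^2 + 3*g + 2) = (g + 2)*(g + 4)*(g + 1)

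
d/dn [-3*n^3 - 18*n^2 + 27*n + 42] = -9*n^2 - 36*n + 27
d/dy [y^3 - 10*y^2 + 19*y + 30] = 3*y^2 - 20*y + 19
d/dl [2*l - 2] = 2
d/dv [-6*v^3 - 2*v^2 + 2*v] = -18*v^2 - 4*v + 2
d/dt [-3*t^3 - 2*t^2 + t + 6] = -9*t^2 - 4*t + 1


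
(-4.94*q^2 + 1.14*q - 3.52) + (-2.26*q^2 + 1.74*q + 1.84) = -7.2*q^2 + 2.88*q - 1.68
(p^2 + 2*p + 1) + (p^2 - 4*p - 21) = 2*p^2 - 2*p - 20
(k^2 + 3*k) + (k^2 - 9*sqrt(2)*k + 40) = 2*k^2 - 9*sqrt(2)*k + 3*k + 40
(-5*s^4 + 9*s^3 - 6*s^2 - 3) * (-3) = 15*s^4 - 27*s^3 + 18*s^2 + 9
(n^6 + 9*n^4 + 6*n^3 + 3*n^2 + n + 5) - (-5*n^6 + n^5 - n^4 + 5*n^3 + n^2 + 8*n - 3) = 6*n^6 - n^5 + 10*n^4 + n^3 + 2*n^2 - 7*n + 8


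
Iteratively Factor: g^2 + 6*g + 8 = (g + 4)*(g + 2)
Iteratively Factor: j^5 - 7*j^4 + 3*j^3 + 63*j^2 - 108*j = (j - 4)*(j^4 - 3*j^3 - 9*j^2 + 27*j) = (j - 4)*(j + 3)*(j^3 - 6*j^2 + 9*j) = (j - 4)*(j - 3)*(j + 3)*(j^2 - 3*j) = (j - 4)*(j - 3)^2*(j + 3)*(j)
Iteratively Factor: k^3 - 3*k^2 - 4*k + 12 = (k + 2)*(k^2 - 5*k + 6) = (k - 2)*(k + 2)*(k - 3)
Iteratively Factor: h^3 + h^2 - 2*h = (h - 1)*(h^2 + 2*h) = (h - 1)*(h + 2)*(h)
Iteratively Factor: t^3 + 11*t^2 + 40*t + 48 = (t + 4)*(t^2 + 7*t + 12) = (t + 3)*(t + 4)*(t + 4)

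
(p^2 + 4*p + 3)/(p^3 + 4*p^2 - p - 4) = (p + 3)/(p^2 + 3*p - 4)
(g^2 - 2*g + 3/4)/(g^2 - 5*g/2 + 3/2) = (g - 1/2)/(g - 1)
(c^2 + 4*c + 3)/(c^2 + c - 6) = (c + 1)/(c - 2)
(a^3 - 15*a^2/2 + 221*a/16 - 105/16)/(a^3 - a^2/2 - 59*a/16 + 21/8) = (a - 5)/(a + 2)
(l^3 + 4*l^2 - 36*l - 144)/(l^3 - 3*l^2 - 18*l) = (l^2 + 10*l + 24)/(l*(l + 3))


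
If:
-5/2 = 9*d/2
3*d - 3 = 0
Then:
No Solution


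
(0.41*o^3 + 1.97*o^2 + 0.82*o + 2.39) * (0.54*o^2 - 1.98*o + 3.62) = 0.2214*o^5 + 0.252*o^4 - 1.9736*o^3 + 6.7984*o^2 - 1.7638*o + 8.6518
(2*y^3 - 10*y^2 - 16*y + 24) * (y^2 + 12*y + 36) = 2*y^5 + 14*y^4 - 64*y^3 - 528*y^2 - 288*y + 864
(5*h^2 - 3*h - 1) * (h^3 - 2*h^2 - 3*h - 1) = 5*h^5 - 13*h^4 - 10*h^3 + 6*h^2 + 6*h + 1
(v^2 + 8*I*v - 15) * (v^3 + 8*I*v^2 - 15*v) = v^5 + 16*I*v^4 - 94*v^3 - 240*I*v^2 + 225*v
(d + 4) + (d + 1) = 2*d + 5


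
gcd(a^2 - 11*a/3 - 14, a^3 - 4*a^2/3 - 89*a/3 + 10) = a - 6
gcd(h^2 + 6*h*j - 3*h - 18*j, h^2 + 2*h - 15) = h - 3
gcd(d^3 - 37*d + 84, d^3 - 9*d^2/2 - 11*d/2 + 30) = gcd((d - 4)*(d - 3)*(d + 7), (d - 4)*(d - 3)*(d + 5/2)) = d^2 - 7*d + 12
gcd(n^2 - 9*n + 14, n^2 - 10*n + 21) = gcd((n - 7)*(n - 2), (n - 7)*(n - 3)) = n - 7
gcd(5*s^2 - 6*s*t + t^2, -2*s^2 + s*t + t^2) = s - t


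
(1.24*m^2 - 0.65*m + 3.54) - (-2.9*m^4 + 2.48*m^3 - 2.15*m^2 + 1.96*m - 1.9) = 2.9*m^4 - 2.48*m^3 + 3.39*m^2 - 2.61*m + 5.44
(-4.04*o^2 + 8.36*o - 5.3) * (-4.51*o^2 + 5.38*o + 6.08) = 18.2204*o^4 - 59.4388*o^3 + 44.3166*o^2 + 22.3148*o - 32.224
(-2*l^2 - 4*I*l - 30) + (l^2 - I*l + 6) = -l^2 - 5*I*l - 24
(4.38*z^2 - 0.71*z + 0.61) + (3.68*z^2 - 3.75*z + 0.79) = 8.06*z^2 - 4.46*z + 1.4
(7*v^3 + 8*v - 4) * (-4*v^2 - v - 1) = -28*v^5 - 7*v^4 - 39*v^3 + 8*v^2 - 4*v + 4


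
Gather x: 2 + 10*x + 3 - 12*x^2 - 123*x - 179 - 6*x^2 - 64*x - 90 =-18*x^2 - 177*x - 264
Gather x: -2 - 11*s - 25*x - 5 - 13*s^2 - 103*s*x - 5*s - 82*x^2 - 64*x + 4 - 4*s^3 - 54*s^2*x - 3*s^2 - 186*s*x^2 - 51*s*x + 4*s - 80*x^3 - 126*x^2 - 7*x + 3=-4*s^3 - 16*s^2 - 12*s - 80*x^3 + x^2*(-186*s - 208) + x*(-54*s^2 - 154*s - 96)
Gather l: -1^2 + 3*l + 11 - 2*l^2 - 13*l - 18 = -2*l^2 - 10*l - 8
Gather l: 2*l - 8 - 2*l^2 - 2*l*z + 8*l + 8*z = -2*l^2 + l*(10 - 2*z) + 8*z - 8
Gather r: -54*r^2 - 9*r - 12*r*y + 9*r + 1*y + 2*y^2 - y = -54*r^2 - 12*r*y + 2*y^2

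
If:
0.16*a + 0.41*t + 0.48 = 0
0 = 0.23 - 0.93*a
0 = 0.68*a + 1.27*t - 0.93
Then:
No Solution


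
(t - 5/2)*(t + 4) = t^2 + 3*t/2 - 10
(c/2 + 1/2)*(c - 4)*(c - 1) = c^3/2 - 2*c^2 - c/2 + 2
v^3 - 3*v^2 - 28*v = v*(v - 7)*(v + 4)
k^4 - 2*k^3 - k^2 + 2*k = k*(k - 2)*(k - 1)*(k + 1)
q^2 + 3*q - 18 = (q - 3)*(q + 6)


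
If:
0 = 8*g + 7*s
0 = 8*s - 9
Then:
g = -63/64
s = 9/8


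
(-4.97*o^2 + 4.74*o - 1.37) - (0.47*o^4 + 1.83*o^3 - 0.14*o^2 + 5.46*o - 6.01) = -0.47*o^4 - 1.83*o^3 - 4.83*o^2 - 0.72*o + 4.64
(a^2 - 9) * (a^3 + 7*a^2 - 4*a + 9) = a^5 + 7*a^4 - 13*a^3 - 54*a^2 + 36*a - 81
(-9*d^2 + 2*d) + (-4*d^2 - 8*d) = -13*d^2 - 6*d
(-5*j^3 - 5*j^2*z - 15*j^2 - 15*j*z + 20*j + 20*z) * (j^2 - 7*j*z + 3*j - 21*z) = -5*j^5 + 30*j^4*z - 30*j^4 + 35*j^3*z^2 + 180*j^3*z - 25*j^3 + 210*j^2*z^2 + 150*j^2*z + 60*j^2 + 175*j*z^2 - 360*j*z - 420*z^2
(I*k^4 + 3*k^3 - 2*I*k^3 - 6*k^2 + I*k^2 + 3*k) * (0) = 0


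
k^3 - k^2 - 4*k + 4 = (k - 2)*(k - 1)*(k + 2)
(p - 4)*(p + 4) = p^2 - 16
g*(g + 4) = g^2 + 4*g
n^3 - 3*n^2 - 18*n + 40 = (n - 5)*(n - 2)*(n + 4)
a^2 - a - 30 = (a - 6)*(a + 5)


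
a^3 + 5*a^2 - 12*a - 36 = (a - 3)*(a + 2)*(a + 6)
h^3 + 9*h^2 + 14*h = h*(h + 2)*(h + 7)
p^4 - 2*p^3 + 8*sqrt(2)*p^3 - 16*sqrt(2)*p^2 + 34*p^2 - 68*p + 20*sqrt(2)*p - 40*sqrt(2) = (p - 2)*(p + sqrt(2))*(p + 2*sqrt(2))*(p + 5*sqrt(2))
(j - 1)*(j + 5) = j^2 + 4*j - 5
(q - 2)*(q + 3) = q^2 + q - 6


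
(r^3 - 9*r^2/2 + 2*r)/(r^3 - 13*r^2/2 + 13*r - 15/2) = r*(2*r^2 - 9*r + 4)/(2*r^3 - 13*r^2 + 26*r - 15)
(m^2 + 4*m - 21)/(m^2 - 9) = (m + 7)/(m + 3)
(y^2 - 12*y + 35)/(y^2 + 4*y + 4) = (y^2 - 12*y + 35)/(y^2 + 4*y + 4)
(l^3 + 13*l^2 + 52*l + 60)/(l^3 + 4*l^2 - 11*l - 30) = (l + 6)/(l - 3)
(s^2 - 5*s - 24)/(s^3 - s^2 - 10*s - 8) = (-s^2 + 5*s + 24)/(-s^3 + s^2 + 10*s + 8)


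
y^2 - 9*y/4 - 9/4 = (y - 3)*(y + 3/4)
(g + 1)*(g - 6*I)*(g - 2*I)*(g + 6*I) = g^4 + g^3 - 2*I*g^3 + 36*g^2 - 2*I*g^2 + 36*g - 72*I*g - 72*I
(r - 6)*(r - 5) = r^2 - 11*r + 30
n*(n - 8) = n^2 - 8*n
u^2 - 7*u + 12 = (u - 4)*(u - 3)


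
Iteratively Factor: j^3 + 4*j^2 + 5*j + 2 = (j + 1)*(j^2 + 3*j + 2) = (j + 1)^2*(j + 2)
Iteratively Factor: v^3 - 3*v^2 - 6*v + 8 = (v - 1)*(v^2 - 2*v - 8) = (v - 1)*(v + 2)*(v - 4)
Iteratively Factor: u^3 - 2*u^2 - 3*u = (u)*(u^2 - 2*u - 3) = u*(u - 3)*(u + 1)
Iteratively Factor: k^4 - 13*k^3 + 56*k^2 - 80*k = (k)*(k^3 - 13*k^2 + 56*k - 80) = k*(k - 4)*(k^2 - 9*k + 20) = k*(k - 5)*(k - 4)*(k - 4)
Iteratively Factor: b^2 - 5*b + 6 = (b - 2)*(b - 3)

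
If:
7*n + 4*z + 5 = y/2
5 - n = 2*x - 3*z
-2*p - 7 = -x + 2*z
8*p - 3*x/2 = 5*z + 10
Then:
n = -37*z/5 - 127/5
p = 8*z/5 + 41/10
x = 26*z/5 + 76/5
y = -478*z/5 - 1728/5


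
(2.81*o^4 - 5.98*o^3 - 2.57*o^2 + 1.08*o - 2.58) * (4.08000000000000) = 11.4648*o^4 - 24.3984*o^3 - 10.4856*o^2 + 4.4064*o - 10.5264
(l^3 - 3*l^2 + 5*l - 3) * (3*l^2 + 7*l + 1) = 3*l^5 - 2*l^4 - 5*l^3 + 23*l^2 - 16*l - 3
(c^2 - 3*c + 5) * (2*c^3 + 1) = 2*c^5 - 6*c^4 + 10*c^3 + c^2 - 3*c + 5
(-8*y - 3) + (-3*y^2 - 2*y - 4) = -3*y^2 - 10*y - 7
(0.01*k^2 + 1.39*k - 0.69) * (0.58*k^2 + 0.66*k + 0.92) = 0.0058*k^4 + 0.8128*k^3 + 0.5264*k^2 + 0.8234*k - 0.6348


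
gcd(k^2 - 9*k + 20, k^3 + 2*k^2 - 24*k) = k - 4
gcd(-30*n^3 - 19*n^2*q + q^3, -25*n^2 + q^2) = -5*n + q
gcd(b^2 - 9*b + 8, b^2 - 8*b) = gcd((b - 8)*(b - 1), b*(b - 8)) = b - 8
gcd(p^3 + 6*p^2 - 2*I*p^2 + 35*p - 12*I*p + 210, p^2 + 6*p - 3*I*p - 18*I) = p + 6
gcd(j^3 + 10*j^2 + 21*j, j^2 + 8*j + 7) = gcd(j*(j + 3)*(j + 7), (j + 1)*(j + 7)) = j + 7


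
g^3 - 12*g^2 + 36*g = g*(g - 6)^2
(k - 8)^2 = k^2 - 16*k + 64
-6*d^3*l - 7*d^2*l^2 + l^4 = l*(-3*d + l)*(d + l)*(2*d + l)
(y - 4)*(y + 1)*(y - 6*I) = y^3 - 3*y^2 - 6*I*y^2 - 4*y + 18*I*y + 24*I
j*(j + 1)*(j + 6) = j^3 + 7*j^2 + 6*j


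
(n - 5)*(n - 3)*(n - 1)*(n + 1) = n^4 - 8*n^3 + 14*n^2 + 8*n - 15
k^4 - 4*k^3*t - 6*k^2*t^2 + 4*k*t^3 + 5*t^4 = (k - 5*t)*(k - t)*(k + t)^2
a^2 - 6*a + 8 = (a - 4)*(a - 2)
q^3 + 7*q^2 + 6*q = q*(q + 1)*(q + 6)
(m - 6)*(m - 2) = m^2 - 8*m + 12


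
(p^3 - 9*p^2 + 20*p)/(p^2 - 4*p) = p - 5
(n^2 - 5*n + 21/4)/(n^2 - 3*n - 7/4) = (2*n - 3)/(2*n + 1)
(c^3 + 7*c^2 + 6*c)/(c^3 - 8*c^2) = (c^2 + 7*c + 6)/(c*(c - 8))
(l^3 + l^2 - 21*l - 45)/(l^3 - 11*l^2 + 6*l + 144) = (l^2 - 2*l - 15)/(l^2 - 14*l + 48)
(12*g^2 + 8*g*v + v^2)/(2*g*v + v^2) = (6*g + v)/v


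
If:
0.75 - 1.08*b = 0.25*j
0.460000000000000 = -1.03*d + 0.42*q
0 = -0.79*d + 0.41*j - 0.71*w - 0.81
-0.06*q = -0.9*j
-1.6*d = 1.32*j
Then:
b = 0.68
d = -0.05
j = 0.06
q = 0.97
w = -1.04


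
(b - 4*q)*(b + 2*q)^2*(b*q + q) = b^4*q + b^3*q - 12*b^2*q^3 - 16*b*q^4 - 12*b*q^3 - 16*q^4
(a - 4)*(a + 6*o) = a^2 + 6*a*o - 4*a - 24*o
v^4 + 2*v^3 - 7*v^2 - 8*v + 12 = (v - 2)*(v - 1)*(v + 2)*(v + 3)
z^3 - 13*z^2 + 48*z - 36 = (z - 6)^2*(z - 1)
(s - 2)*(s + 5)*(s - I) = s^3 + 3*s^2 - I*s^2 - 10*s - 3*I*s + 10*I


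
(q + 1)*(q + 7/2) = q^2 + 9*q/2 + 7/2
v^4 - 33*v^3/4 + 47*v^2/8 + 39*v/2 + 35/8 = (v - 7)*(v - 5/2)*(v + 1/4)*(v + 1)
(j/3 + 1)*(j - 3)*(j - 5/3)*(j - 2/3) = j^4/3 - 7*j^3/9 - 71*j^2/27 + 7*j - 10/3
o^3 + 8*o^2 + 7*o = o*(o + 1)*(o + 7)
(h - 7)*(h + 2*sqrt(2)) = h^2 - 7*h + 2*sqrt(2)*h - 14*sqrt(2)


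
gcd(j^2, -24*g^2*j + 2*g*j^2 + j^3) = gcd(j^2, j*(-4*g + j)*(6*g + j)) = j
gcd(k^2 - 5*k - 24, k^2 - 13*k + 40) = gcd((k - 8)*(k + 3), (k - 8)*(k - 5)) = k - 8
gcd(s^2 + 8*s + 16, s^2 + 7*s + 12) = s + 4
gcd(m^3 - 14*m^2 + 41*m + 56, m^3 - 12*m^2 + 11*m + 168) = m^2 - 15*m + 56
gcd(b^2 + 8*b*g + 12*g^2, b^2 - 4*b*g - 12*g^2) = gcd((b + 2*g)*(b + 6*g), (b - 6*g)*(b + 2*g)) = b + 2*g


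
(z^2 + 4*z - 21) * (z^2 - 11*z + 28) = z^4 - 7*z^3 - 37*z^2 + 343*z - 588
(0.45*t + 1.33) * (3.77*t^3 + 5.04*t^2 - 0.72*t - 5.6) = 1.6965*t^4 + 7.2821*t^3 + 6.3792*t^2 - 3.4776*t - 7.448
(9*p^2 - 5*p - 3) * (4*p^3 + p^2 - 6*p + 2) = 36*p^5 - 11*p^4 - 71*p^3 + 45*p^2 + 8*p - 6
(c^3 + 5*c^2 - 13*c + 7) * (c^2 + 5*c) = c^5 + 10*c^4 + 12*c^3 - 58*c^2 + 35*c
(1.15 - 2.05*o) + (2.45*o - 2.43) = 0.4*o - 1.28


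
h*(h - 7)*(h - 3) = h^3 - 10*h^2 + 21*h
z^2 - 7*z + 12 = (z - 4)*(z - 3)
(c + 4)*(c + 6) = c^2 + 10*c + 24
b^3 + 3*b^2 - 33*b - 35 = (b - 5)*(b + 1)*(b + 7)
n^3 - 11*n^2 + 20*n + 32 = (n - 8)*(n - 4)*(n + 1)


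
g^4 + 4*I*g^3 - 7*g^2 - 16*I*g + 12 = (g - 2)*(g + 2)*(g + I)*(g + 3*I)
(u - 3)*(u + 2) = u^2 - u - 6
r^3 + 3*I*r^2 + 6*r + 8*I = (r - 2*I)*(r + I)*(r + 4*I)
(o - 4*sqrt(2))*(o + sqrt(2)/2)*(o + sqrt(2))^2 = o^4 - 3*sqrt(2)*o^3/2 - 16*o^2 - 15*sqrt(2)*o - 8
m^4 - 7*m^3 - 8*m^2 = m^2*(m - 8)*(m + 1)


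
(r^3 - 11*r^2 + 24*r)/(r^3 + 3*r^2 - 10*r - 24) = r*(r - 8)/(r^2 + 6*r + 8)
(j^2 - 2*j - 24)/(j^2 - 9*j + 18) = (j + 4)/(j - 3)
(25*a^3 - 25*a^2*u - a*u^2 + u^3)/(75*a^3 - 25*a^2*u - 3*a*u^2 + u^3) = (-a + u)/(-3*a + u)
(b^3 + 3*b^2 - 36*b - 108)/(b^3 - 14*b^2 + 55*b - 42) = (b^2 + 9*b + 18)/(b^2 - 8*b + 7)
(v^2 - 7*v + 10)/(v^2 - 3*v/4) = 4*(v^2 - 7*v + 10)/(v*(4*v - 3))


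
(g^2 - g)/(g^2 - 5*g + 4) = g/(g - 4)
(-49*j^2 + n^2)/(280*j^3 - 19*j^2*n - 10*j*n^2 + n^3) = (-7*j - n)/(40*j^2 + 3*j*n - n^2)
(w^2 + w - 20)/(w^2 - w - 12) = (w + 5)/(w + 3)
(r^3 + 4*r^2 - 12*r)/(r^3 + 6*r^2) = (r - 2)/r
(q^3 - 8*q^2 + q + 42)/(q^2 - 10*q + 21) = q + 2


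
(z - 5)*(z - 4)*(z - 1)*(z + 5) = z^4 - 5*z^3 - 21*z^2 + 125*z - 100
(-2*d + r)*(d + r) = -2*d^2 - d*r + r^2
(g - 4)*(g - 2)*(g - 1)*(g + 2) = g^4 - 5*g^3 + 20*g - 16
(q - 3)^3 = q^3 - 9*q^2 + 27*q - 27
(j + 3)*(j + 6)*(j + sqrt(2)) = j^3 + sqrt(2)*j^2 + 9*j^2 + 9*sqrt(2)*j + 18*j + 18*sqrt(2)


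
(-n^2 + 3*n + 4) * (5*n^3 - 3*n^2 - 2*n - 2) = -5*n^5 + 18*n^4 + 13*n^3 - 16*n^2 - 14*n - 8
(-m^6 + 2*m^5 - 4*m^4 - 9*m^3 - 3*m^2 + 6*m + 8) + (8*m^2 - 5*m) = -m^6 + 2*m^5 - 4*m^4 - 9*m^3 + 5*m^2 + m + 8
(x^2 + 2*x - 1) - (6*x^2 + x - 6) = -5*x^2 + x + 5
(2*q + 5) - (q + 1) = q + 4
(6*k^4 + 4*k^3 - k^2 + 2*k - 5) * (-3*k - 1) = -18*k^5 - 18*k^4 - k^3 - 5*k^2 + 13*k + 5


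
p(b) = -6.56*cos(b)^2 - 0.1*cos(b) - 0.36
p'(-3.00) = 1.82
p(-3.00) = -6.69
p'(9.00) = -4.89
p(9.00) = -5.71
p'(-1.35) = -2.90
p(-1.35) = -0.70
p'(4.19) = 5.59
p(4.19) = -1.94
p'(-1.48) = -1.28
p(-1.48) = -0.42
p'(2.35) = -6.49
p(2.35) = -3.53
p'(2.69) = -5.11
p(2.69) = -5.58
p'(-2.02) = 5.04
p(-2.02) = -1.55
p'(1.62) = -0.54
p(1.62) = -0.37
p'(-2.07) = 5.43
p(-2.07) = -1.82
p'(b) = 13.12*sin(b)*cos(b) + 0.1*sin(b) = (13.12*cos(b) + 0.1)*sin(b)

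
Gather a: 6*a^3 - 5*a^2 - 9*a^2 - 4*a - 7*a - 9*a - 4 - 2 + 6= 6*a^3 - 14*a^2 - 20*a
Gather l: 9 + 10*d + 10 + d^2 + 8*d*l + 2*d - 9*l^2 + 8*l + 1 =d^2 + 12*d - 9*l^2 + l*(8*d + 8) + 20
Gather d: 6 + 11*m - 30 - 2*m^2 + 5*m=-2*m^2 + 16*m - 24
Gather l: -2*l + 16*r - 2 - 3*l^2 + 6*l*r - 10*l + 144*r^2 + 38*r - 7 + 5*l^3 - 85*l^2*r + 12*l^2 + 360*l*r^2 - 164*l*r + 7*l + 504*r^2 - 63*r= 5*l^3 + l^2*(9 - 85*r) + l*(360*r^2 - 158*r - 5) + 648*r^2 - 9*r - 9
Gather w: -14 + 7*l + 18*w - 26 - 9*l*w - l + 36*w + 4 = 6*l + w*(54 - 9*l) - 36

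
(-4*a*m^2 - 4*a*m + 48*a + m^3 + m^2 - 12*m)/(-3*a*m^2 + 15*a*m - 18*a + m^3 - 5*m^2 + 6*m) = (4*a*m + 16*a - m^2 - 4*m)/(3*a*m - 6*a - m^2 + 2*m)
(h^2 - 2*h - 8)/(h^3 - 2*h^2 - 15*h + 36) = (h^2 - 2*h - 8)/(h^3 - 2*h^2 - 15*h + 36)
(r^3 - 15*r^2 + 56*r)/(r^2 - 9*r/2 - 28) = 2*r*(r - 7)/(2*r + 7)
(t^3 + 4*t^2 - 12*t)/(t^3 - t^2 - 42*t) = (t - 2)/(t - 7)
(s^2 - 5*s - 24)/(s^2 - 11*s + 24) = (s + 3)/(s - 3)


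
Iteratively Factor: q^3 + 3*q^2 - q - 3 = (q - 1)*(q^2 + 4*q + 3) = (q - 1)*(q + 1)*(q + 3)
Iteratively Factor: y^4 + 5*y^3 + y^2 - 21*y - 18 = (y + 3)*(y^3 + 2*y^2 - 5*y - 6) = (y + 1)*(y + 3)*(y^2 + y - 6) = (y - 2)*(y + 1)*(y + 3)*(y + 3)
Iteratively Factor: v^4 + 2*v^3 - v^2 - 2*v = (v)*(v^3 + 2*v^2 - v - 2) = v*(v + 1)*(v^2 + v - 2) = v*(v - 1)*(v + 1)*(v + 2)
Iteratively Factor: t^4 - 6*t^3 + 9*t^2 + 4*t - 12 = (t + 1)*(t^3 - 7*t^2 + 16*t - 12) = (t - 2)*(t + 1)*(t^2 - 5*t + 6) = (t - 2)^2*(t + 1)*(t - 3)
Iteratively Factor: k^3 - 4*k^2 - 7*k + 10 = (k - 5)*(k^2 + k - 2) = (k - 5)*(k - 1)*(k + 2)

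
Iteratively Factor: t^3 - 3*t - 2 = (t + 1)*(t^2 - t - 2) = (t - 2)*(t + 1)*(t + 1)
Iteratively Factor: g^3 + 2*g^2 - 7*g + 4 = (g - 1)*(g^2 + 3*g - 4) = (g - 1)^2*(g + 4)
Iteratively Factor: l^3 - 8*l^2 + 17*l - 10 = (l - 1)*(l^2 - 7*l + 10) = (l - 2)*(l - 1)*(l - 5)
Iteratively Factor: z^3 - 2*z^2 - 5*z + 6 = (z + 2)*(z^2 - 4*z + 3) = (z - 1)*(z + 2)*(z - 3)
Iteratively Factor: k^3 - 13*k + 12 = (k - 3)*(k^2 + 3*k - 4) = (k - 3)*(k + 4)*(k - 1)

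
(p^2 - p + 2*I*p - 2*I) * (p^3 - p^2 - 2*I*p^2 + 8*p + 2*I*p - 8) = p^5 - 2*p^4 + 13*p^3 - 24*p^2 + 16*I*p^2 + 12*p - 32*I*p + 16*I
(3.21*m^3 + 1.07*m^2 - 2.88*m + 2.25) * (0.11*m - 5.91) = 0.3531*m^4 - 18.8534*m^3 - 6.6405*m^2 + 17.2683*m - 13.2975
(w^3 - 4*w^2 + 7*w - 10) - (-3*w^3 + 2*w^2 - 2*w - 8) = 4*w^3 - 6*w^2 + 9*w - 2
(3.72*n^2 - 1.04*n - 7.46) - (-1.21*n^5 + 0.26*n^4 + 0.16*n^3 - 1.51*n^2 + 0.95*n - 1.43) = 1.21*n^5 - 0.26*n^4 - 0.16*n^3 + 5.23*n^2 - 1.99*n - 6.03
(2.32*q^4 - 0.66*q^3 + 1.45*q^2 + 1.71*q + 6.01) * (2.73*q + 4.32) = 6.3336*q^5 + 8.2206*q^4 + 1.1073*q^3 + 10.9323*q^2 + 23.7945*q + 25.9632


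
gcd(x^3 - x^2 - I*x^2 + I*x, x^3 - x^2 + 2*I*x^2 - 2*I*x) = x^2 - x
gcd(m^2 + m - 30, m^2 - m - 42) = m + 6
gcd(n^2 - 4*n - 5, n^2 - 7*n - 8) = n + 1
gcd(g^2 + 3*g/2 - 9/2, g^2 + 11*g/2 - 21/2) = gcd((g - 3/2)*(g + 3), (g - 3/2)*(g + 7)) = g - 3/2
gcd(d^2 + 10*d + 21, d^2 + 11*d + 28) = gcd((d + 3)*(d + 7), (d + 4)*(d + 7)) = d + 7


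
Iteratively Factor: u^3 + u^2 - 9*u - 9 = (u + 3)*(u^2 - 2*u - 3) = (u - 3)*(u + 3)*(u + 1)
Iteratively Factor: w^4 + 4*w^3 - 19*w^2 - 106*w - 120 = (w + 2)*(w^3 + 2*w^2 - 23*w - 60) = (w + 2)*(w + 4)*(w^2 - 2*w - 15) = (w + 2)*(w + 3)*(w + 4)*(w - 5)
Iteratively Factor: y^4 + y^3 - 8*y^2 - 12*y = (y + 2)*(y^3 - y^2 - 6*y) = y*(y + 2)*(y^2 - y - 6) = y*(y + 2)^2*(y - 3)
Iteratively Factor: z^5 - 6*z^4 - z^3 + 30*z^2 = (z - 3)*(z^4 - 3*z^3 - 10*z^2) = (z - 5)*(z - 3)*(z^3 + 2*z^2) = (z - 5)*(z - 3)*(z + 2)*(z^2) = z*(z - 5)*(z - 3)*(z + 2)*(z)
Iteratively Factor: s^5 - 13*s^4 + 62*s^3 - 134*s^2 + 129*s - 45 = (s - 3)*(s^4 - 10*s^3 + 32*s^2 - 38*s + 15) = (s - 5)*(s - 3)*(s^3 - 5*s^2 + 7*s - 3) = (s - 5)*(s - 3)^2*(s^2 - 2*s + 1) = (s - 5)*(s - 3)^2*(s - 1)*(s - 1)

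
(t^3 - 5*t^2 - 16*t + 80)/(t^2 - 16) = t - 5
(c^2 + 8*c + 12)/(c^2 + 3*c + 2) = (c + 6)/(c + 1)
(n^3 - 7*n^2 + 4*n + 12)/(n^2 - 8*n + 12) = n + 1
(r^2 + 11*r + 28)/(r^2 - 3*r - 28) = (r + 7)/(r - 7)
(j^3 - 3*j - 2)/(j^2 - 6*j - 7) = (j^2 - j - 2)/(j - 7)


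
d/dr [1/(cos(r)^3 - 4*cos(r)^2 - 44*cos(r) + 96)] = (3*cos(r)^2 - 8*cos(r) - 44)*sin(r)/(cos(r)^3 - 4*cos(r)^2 - 44*cos(r) + 96)^2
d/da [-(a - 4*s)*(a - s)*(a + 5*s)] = -3*a^2 + 21*s^2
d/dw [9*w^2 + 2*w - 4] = 18*w + 2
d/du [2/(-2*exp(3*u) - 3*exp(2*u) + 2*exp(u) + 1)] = (12*exp(2*u) + 12*exp(u) - 4)*exp(u)/(2*exp(3*u) + 3*exp(2*u) - 2*exp(u) - 1)^2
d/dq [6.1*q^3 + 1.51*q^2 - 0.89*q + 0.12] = 18.3*q^2 + 3.02*q - 0.89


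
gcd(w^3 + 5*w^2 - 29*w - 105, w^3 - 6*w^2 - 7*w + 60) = w^2 - 2*w - 15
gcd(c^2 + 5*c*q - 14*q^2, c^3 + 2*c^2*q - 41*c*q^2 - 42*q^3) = c + 7*q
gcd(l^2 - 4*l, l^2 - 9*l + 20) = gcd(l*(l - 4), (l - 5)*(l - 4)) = l - 4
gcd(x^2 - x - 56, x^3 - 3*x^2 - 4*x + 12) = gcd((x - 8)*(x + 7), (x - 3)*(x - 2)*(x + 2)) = 1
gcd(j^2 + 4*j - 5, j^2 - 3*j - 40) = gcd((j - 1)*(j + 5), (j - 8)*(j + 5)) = j + 5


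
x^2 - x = x*(x - 1)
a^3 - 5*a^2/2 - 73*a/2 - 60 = (a - 8)*(a + 5/2)*(a + 3)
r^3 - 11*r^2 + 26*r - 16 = (r - 8)*(r - 2)*(r - 1)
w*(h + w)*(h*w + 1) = h^2*w^2 + h*w^3 + h*w + w^2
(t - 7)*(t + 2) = t^2 - 5*t - 14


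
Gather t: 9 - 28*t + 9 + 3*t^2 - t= 3*t^2 - 29*t + 18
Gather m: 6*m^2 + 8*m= 6*m^2 + 8*m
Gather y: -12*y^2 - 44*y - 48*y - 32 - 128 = -12*y^2 - 92*y - 160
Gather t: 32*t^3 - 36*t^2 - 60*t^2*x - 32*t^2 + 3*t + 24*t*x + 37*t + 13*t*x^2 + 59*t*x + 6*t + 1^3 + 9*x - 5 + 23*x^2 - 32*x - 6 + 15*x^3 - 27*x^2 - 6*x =32*t^3 + t^2*(-60*x - 68) + t*(13*x^2 + 83*x + 46) + 15*x^3 - 4*x^2 - 29*x - 10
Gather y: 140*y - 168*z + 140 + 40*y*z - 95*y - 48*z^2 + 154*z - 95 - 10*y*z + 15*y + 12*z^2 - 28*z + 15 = y*(30*z + 60) - 36*z^2 - 42*z + 60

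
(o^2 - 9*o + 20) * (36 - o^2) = -o^4 + 9*o^3 + 16*o^2 - 324*o + 720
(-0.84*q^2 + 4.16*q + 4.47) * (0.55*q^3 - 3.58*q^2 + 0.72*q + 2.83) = -0.462*q^5 + 5.2952*q^4 - 13.0391*q^3 - 15.3846*q^2 + 14.9912*q + 12.6501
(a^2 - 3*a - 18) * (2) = 2*a^2 - 6*a - 36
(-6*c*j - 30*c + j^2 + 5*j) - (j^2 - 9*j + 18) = -6*c*j - 30*c + 14*j - 18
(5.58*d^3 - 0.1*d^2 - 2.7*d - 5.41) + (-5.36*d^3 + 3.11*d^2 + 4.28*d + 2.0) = 0.22*d^3 + 3.01*d^2 + 1.58*d - 3.41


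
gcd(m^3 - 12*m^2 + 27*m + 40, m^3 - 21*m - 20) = m^2 - 4*m - 5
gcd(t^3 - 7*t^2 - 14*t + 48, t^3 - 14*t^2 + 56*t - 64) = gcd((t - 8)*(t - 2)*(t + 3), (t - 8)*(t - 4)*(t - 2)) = t^2 - 10*t + 16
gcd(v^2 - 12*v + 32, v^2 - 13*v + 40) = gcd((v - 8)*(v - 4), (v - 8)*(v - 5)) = v - 8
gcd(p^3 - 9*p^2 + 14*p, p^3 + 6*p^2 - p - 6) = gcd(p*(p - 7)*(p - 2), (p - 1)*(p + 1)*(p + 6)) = 1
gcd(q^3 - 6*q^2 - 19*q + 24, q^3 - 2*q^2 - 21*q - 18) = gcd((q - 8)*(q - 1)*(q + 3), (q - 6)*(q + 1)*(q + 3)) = q + 3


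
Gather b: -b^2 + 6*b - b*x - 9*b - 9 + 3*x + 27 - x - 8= -b^2 + b*(-x - 3) + 2*x + 10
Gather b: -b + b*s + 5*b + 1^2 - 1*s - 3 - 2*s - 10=b*(s + 4) - 3*s - 12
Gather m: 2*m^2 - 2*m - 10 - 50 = 2*m^2 - 2*m - 60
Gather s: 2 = 2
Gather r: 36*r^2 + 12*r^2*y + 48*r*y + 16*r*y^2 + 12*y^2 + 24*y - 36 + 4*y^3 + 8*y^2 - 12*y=r^2*(12*y + 36) + r*(16*y^2 + 48*y) + 4*y^3 + 20*y^2 + 12*y - 36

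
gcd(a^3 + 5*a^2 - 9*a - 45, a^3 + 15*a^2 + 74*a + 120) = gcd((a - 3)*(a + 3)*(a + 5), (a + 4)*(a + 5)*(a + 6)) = a + 5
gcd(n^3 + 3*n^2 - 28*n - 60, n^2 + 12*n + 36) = n + 6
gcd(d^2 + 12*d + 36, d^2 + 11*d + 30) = d + 6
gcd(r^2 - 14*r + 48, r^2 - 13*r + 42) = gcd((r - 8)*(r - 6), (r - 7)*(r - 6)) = r - 6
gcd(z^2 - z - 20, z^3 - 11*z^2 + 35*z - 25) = z - 5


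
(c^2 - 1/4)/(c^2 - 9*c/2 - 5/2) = (c - 1/2)/(c - 5)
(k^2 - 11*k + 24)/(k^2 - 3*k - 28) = (-k^2 + 11*k - 24)/(-k^2 + 3*k + 28)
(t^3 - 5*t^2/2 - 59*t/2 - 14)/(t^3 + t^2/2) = 1 - 3/t - 28/t^2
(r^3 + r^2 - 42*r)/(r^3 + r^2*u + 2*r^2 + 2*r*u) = (r^2 + r - 42)/(r^2 + r*u + 2*r + 2*u)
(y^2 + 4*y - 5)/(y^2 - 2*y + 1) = (y + 5)/(y - 1)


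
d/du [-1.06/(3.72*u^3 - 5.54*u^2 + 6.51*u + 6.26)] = (11.8296*u^2 - 11.7448*u + 6.9006)/(3.72*u^3 - 5.54*u^2 + 6.51*u + 6.26)^2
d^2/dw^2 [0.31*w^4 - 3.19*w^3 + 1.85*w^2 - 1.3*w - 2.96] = 3.72*w^2 - 19.14*w + 3.7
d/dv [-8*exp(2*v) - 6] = -16*exp(2*v)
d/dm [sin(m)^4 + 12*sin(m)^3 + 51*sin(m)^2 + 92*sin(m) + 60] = 2*(2*sin(m)^3 + 18*sin(m)^2 + 51*sin(m) + 46)*cos(m)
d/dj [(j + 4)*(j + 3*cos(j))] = j - (j + 4)*(3*sin(j) - 1) + 3*cos(j)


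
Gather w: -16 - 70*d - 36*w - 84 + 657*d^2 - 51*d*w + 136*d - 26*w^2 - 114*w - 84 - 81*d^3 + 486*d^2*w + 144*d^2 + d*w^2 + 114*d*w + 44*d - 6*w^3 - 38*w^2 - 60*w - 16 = -81*d^3 + 801*d^2 + 110*d - 6*w^3 + w^2*(d - 64) + w*(486*d^2 + 63*d - 210) - 200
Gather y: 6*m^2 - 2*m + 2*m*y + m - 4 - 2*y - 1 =6*m^2 - m + y*(2*m - 2) - 5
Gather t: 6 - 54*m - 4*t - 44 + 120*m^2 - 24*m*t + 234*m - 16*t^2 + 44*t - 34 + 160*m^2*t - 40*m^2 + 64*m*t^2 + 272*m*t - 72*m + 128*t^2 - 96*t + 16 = 80*m^2 + 108*m + t^2*(64*m + 112) + t*(160*m^2 + 248*m - 56) - 56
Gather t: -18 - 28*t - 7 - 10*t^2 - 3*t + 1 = -10*t^2 - 31*t - 24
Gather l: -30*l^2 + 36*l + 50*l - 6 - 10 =-30*l^2 + 86*l - 16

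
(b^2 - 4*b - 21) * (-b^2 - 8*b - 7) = -b^4 - 4*b^3 + 46*b^2 + 196*b + 147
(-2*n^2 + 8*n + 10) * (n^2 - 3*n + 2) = -2*n^4 + 14*n^3 - 18*n^2 - 14*n + 20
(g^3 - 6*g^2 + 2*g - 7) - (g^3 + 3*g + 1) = -6*g^2 - g - 8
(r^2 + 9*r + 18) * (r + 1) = r^3 + 10*r^2 + 27*r + 18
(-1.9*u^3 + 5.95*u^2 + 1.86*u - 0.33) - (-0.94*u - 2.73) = -1.9*u^3 + 5.95*u^2 + 2.8*u + 2.4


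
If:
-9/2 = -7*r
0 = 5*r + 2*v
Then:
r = 9/14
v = -45/28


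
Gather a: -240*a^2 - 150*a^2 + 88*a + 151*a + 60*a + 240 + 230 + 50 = -390*a^2 + 299*a + 520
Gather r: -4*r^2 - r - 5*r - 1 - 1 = -4*r^2 - 6*r - 2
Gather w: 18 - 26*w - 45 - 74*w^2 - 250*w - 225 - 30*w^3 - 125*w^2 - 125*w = -30*w^3 - 199*w^2 - 401*w - 252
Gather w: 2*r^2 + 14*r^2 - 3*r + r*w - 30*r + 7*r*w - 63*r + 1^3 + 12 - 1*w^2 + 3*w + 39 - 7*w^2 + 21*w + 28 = 16*r^2 - 96*r - 8*w^2 + w*(8*r + 24) + 80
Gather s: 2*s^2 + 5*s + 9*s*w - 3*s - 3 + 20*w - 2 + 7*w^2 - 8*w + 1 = 2*s^2 + s*(9*w + 2) + 7*w^2 + 12*w - 4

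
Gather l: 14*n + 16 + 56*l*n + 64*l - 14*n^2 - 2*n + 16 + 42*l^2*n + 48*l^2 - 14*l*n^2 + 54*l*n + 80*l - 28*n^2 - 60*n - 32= l^2*(42*n + 48) + l*(-14*n^2 + 110*n + 144) - 42*n^2 - 48*n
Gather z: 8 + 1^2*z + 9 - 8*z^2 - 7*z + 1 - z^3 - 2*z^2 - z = -z^3 - 10*z^2 - 7*z + 18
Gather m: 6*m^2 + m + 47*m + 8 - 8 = 6*m^2 + 48*m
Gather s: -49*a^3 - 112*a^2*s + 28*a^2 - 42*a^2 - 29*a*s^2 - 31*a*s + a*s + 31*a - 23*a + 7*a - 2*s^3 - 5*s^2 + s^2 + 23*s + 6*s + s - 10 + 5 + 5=-49*a^3 - 14*a^2 + 15*a - 2*s^3 + s^2*(-29*a - 4) + s*(-112*a^2 - 30*a + 30)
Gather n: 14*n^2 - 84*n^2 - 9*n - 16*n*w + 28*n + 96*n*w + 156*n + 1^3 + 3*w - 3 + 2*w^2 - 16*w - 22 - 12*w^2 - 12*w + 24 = -70*n^2 + n*(80*w + 175) - 10*w^2 - 25*w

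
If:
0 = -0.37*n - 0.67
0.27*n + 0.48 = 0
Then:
No Solution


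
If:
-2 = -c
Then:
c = 2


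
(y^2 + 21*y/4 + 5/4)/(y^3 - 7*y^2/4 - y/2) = (y + 5)/(y*(y - 2))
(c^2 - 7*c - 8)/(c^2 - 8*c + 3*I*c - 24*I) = (c + 1)/(c + 3*I)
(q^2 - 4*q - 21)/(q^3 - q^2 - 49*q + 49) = (q + 3)/(q^2 + 6*q - 7)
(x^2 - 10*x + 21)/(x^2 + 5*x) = (x^2 - 10*x + 21)/(x*(x + 5))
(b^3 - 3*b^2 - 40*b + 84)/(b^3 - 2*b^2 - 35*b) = (b^2 + 4*b - 12)/(b*(b + 5))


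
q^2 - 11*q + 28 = (q - 7)*(q - 4)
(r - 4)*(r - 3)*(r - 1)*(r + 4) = r^4 - 4*r^3 - 13*r^2 + 64*r - 48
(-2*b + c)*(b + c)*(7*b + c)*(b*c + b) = -14*b^4*c - 14*b^4 - 9*b^3*c^2 - 9*b^3*c + 6*b^2*c^3 + 6*b^2*c^2 + b*c^4 + b*c^3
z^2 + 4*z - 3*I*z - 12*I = (z + 4)*(z - 3*I)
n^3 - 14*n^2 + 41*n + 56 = (n - 8)*(n - 7)*(n + 1)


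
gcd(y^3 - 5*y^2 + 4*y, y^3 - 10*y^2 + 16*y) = y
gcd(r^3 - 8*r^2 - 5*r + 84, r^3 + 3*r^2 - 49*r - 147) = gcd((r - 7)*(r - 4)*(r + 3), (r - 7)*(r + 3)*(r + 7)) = r^2 - 4*r - 21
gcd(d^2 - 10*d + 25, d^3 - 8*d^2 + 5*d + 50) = d^2 - 10*d + 25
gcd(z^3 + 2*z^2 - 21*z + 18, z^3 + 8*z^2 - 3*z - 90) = z^2 + 3*z - 18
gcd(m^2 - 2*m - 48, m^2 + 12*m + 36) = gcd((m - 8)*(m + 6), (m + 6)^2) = m + 6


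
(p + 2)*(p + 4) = p^2 + 6*p + 8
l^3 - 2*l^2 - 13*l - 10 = (l - 5)*(l + 1)*(l + 2)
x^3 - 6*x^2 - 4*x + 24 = (x - 6)*(x - 2)*(x + 2)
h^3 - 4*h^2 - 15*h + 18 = (h - 6)*(h - 1)*(h + 3)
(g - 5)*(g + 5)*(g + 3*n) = g^3 + 3*g^2*n - 25*g - 75*n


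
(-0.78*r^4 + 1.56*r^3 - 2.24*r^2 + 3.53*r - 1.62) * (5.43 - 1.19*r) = 0.9282*r^5 - 6.0918*r^4 + 11.1364*r^3 - 16.3639*r^2 + 21.0957*r - 8.7966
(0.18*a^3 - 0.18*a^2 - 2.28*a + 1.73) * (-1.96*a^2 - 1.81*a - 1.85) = -0.3528*a^5 + 0.027*a^4 + 4.4616*a^3 + 1.069*a^2 + 1.0867*a - 3.2005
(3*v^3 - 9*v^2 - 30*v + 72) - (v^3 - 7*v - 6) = 2*v^3 - 9*v^2 - 23*v + 78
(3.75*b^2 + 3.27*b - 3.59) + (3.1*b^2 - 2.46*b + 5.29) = 6.85*b^2 + 0.81*b + 1.7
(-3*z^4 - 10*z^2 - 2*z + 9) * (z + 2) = -3*z^5 - 6*z^4 - 10*z^3 - 22*z^2 + 5*z + 18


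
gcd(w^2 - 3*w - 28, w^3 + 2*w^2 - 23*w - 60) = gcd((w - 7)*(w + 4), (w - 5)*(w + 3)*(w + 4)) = w + 4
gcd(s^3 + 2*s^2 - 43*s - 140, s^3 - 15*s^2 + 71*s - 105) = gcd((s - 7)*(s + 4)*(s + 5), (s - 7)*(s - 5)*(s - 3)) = s - 7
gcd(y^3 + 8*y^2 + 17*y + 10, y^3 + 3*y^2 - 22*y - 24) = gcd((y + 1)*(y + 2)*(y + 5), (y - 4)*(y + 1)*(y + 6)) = y + 1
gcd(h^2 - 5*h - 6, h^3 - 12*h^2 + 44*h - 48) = h - 6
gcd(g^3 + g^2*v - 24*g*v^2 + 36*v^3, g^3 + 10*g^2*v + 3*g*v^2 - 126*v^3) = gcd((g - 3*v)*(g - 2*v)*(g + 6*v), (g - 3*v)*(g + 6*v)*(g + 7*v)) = -g^2 - 3*g*v + 18*v^2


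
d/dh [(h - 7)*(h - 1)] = 2*h - 8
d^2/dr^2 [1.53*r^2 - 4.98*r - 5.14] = 3.06000000000000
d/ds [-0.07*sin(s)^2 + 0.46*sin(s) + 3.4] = (0.46 - 0.14*sin(s))*cos(s)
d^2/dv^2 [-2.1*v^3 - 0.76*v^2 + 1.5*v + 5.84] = -12.6*v - 1.52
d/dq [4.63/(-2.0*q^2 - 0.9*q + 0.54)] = (18.52*q + 4.167)/(2.0*q^2 + 0.9*q - 0.54)^2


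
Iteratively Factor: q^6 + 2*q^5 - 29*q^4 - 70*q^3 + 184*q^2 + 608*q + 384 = (q + 4)*(q^5 - 2*q^4 - 21*q^3 + 14*q^2 + 128*q + 96) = (q + 2)*(q + 4)*(q^4 - 4*q^3 - 13*q^2 + 40*q + 48) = (q + 2)*(q + 3)*(q + 4)*(q^3 - 7*q^2 + 8*q + 16) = (q - 4)*(q + 2)*(q + 3)*(q + 4)*(q^2 - 3*q - 4) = (q - 4)^2*(q + 2)*(q + 3)*(q + 4)*(q + 1)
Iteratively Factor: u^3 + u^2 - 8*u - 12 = (u + 2)*(u^2 - u - 6) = (u + 2)^2*(u - 3)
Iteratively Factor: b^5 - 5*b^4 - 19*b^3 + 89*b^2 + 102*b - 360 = (b + 3)*(b^4 - 8*b^3 + 5*b^2 + 74*b - 120) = (b - 5)*(b + 3)*(b^3 - 3*b^2 - 10*b + 24) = (b - 5)*(b - 2)*(b + 3)*(b^2 - b - 12) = (b - 5)*(b - 2)*(b + 3)^2*(b - 4)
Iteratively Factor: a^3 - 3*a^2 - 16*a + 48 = (a - 3)*(a^2 - 16) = (a - 3)*(a + 4)*(a - 4)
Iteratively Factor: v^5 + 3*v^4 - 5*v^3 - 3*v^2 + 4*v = (v - 1)*(v^4 + 4*v^3 - v^2 - 4*v) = (v - 1)^2*(v^3 + 5*v^2 + 4*v) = (v - 1)^2*(v + 1)*(v^2 + 4*v) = v*(v - 1)^2*(v + 1)*(v + 4)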